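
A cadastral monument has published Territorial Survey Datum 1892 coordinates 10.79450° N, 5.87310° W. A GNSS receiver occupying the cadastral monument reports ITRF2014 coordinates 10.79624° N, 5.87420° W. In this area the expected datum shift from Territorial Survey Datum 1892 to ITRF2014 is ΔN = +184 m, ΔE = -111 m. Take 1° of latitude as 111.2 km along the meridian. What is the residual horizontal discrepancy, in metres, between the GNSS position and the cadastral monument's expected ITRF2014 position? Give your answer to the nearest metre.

Observed coordinate differences: Δφ = +0.00174°, Δλ = -0.00110°.
Converting to metres (1° lat = 111200 m, cos φ = 0.982305): observed ΔN = 193.5 m, observed ΔE = -120.2 m.
Subtracting the expected shift leaves a residual of 193.5 − (184) = 9.5 m north and -120.2 − (-111) = -9.2 m east.
Residual distance = √(9.5² + (-9.2)²) = 13.2 m.

13 m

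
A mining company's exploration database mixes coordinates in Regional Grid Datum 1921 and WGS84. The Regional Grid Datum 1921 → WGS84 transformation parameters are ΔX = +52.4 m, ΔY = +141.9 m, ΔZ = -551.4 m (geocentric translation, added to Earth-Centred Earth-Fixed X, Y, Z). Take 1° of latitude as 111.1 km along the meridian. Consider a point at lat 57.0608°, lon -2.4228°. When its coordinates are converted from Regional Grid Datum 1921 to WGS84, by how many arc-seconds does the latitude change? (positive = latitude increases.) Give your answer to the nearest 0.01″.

sin φ = 0.839248, cos φ = 0.543749, sin λ = -0.042273, cos λ = 0.999106.
North component: ΔN = −sin φ cos λ·ΔX − sin φ sin λ·ΔY + cos φ·ΔZ = −(0.839248)(0.999106)(52.4) − (0.839248)(-0.042273)(141.9) + (0.543749)(-551.4) = -338.73 m.
1° of latitude spans 111100 m, so Δφ = -338.73 / 111100 × 3600 = -10.976″.

Δφ = -10.98″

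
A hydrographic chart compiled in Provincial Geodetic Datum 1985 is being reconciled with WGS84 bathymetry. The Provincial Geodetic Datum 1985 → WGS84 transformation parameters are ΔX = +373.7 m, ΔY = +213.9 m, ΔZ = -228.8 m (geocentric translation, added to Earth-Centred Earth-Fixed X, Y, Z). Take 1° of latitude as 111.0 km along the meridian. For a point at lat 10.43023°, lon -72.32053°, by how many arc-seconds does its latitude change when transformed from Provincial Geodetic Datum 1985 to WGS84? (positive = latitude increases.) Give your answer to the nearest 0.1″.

Δφ = -6.8″

sin φ = 0.181038, cos φ = 0.983476, sin λ = -0.952770, cos λ = 0.303692.
North component: ΔN = −sin φ cos λ·ΔX − sin φ sin λ·ΔY + cos φ·ΔZ = −(0.181038)(0.303692)(373.7) − (0.181038)(-0.952770)(213.9) + (0.983476)(-228.8) = -208.67 m.
1° of latitude spans 111000 m, so Δφ = -208.67 / 111000 × 3600 = -6.768″.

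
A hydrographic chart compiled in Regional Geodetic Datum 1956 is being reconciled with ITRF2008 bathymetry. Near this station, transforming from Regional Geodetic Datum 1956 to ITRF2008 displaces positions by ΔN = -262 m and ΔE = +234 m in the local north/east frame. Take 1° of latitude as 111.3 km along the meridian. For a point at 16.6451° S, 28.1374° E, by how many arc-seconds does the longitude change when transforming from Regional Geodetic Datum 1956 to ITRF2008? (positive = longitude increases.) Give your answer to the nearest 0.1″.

Δλ = 7.9″

At latitude -16.6451°, cos φ = 0.958097.
1° of longitude at this latitude = 111.3 × cos φ = 106.64 km, so Δλ = 234.0 / 106636.2 = 0.0021944° = 7.900″.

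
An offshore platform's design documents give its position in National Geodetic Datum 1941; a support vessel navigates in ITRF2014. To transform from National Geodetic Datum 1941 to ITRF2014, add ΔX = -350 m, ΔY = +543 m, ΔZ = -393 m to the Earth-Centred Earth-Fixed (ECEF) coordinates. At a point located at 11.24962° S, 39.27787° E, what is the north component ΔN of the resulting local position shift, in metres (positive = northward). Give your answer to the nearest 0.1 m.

The local north axis is (−sin φ cos λ, −sin φ sin λ, cos φ), giving ΔN = -52.854 + 67.063 − 385.449 = -371.24 m.

ΔN = -371.2 m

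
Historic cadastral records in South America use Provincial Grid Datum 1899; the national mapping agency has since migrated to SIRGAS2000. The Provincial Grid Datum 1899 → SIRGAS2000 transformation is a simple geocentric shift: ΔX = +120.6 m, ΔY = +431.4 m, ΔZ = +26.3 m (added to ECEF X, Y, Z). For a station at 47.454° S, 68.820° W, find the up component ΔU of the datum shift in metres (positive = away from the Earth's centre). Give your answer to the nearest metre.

The local up (radial) axis is (cos φ cos λ, cos φ sin λ, sin φ), giving ΔU = 29.463 − 272.000 − 19.376 = -261.91 m.

ΔU = -262 m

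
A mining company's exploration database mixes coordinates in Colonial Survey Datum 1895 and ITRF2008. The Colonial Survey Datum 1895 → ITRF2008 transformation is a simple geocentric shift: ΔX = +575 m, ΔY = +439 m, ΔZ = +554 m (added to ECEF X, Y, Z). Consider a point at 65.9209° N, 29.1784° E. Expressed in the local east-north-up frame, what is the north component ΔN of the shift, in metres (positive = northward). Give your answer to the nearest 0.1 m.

ΔN = -427.7 m

The local north axis is (−sin φ cos λ, −sin φ sin λ, cos φ), giving ΔN = -458.350 − 195.402 + 226.031 = -427.72 m.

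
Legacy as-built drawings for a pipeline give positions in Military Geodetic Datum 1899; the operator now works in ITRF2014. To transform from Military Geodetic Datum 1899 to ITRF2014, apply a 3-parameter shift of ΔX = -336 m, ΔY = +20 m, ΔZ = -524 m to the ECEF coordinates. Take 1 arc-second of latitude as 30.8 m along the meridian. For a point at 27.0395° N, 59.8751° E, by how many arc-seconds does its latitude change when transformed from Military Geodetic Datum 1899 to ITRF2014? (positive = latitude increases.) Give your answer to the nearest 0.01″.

sin φ = 0.454605, cos φ = 0.890693, sin λ = 0.864933, cos λ = 0.501887.
North component: ΔN = −sin φ cos λ·ΔX − sin φ sin λ·ΔY + cos φ·ΔZ = −(0.454605)(0.501887)(-336) − (0.454605)(0.864933)(20) + (0.890693)(-524) = -397.93 m.
1° of latitude spans 3600 × 30.80 = 110880 m, so Δφ = -397.93 / 110880 × 3600 = -12.920″.

Δφ = -12.92″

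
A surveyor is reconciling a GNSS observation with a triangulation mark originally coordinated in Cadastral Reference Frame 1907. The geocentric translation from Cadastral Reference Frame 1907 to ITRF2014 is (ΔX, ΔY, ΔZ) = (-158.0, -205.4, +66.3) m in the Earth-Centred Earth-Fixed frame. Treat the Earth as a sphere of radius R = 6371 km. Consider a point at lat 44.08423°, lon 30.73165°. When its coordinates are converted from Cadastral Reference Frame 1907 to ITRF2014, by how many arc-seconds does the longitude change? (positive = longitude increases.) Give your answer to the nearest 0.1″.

Δλ = -4.3″

sin φ = 0.695715, cos φ = 0.718318, sin λ = 0.511018, cos λ = 0.859570.
East component: ΔE = −sin λ·ΔX + cos λ·ΔY = −(0.511018)(-158.0) + (0.859570)(-205.4) = -95.81 m.
1° of latitude spans πR/180 = 111195 m; at latitude φ, 1° of longitude spans that × cos φ = 79873.3 m, so Δλ = -95.81 / 79873.3 × 3600 = -4.319″.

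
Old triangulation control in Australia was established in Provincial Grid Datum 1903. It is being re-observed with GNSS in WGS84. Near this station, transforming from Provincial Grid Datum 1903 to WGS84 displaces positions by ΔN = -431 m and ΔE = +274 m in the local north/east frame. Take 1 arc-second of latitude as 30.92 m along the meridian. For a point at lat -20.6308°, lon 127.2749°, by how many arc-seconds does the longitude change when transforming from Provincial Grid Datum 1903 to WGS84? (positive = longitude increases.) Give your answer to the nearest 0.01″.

At latitude -20.6308°, cos φ = 0.935870.
1″ of longitude at this latitude = 30.92 × cos φ = 28.9371 m, so Δλ = 274.0 / 28.9371 = 9.469″.

Δλ = 9.47″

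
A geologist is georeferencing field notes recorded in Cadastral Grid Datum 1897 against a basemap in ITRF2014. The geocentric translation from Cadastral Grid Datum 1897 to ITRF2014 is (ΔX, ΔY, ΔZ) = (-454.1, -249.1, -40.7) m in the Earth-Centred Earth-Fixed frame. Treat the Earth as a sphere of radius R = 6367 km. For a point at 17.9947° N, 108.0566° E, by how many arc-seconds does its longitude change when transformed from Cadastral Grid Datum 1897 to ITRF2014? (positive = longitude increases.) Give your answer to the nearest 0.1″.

Δλ = 17.3″

sin φ = 0.308929, cos φ = 0.951085, sin λ = 0.950751, cos λ = -0.309956.
East component: ΔE = −sin λ·ΔX + cos λ·ΔY = −(0.950751)(-454.1) + (-0.309956)(-249.1) = 508.95 m.
1° of latitude spans πR/180 = 111125 m; at latitude φ, 1° of longitude spans that × cos φ = 105689.4 m, so Δλ = 508.95 / 105689.4 × 3600 = 17.336″.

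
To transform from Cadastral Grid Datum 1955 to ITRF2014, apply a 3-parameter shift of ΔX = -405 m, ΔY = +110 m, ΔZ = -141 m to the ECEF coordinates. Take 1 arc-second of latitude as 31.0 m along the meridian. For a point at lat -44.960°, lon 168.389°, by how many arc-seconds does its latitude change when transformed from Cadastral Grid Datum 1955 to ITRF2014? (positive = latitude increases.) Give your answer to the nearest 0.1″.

sin φ = -0.706613, cos φ = 0.707600, sin λ = 0.201266, cos λ = -0.979537.
North component: ΔN = −sin φ cos λ·ΔX − sin φ sin λ·ΔY + cos φ·ΔZ = −(-0.706613)(-0.979537)(-405) − (-0.706613)(0.201266)(110) + (0.707600)(-141) = 196.19 m.
1° of latitude spans 3600 × 31.00 = 111600 m, so Δφ = 196.19 / 111600 × 3600 = 6.329″.

Δφ = 6.3″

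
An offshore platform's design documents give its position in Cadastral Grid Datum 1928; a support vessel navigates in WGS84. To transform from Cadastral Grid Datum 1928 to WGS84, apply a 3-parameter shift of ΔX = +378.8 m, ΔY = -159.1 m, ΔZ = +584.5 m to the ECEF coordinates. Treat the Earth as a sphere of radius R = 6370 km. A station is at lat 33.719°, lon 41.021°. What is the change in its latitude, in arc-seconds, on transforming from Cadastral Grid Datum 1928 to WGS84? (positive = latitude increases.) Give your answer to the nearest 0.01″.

sin φ = 0.555120, cos φ = 0.831770, sin λ = 0.656336, cos λ = 0.754469.
North component: ΔN = −sin φ cos λ·ΔX − sin φ sin λ·ΔY + cos φ·ΔZ = −(0.555120)(0.754469)(378.8) − (0.555120)(0.656336)(-159.1) + (0.831770)(584.5) = 385.49 m.
1° of latitude spans πR/180 = 111177 m, so Δφ = 385.49 / 111177 × 3600 = 12.482″.

Δφ = 12.48″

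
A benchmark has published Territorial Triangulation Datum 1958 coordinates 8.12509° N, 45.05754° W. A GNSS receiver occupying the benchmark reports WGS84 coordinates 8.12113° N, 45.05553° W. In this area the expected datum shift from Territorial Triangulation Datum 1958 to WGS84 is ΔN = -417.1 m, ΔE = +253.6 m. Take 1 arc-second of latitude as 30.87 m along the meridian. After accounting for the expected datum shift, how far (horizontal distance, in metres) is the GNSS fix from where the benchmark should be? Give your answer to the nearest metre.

Observed coordinate differences: Δφ = -0.00396°, Δλ = +0.00201°.
Converting to metres (1° lat = 111132 m, cos φ = 0.989962): observed ΔN = -440.1 m, observed ΔE = 221.1 m.
Subtracting the expected shift leaves a residual of -440.1 − (-417.1) = -23.0 m north and 221.1 − (253.6) = -32.5 m east.
Residual distance = √((-23.0)² + (-32.5)²) = 39.8 m.

40 m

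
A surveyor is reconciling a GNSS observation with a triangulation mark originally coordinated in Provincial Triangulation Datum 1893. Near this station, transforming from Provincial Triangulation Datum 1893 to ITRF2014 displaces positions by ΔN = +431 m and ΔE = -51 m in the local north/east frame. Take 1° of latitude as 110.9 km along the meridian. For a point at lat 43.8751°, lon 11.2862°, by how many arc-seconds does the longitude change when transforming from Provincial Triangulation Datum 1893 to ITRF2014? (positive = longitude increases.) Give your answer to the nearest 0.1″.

At latitude 43.8751°, cos φ = 0.720852.
1° of longitude at this latitude = 110.9 × cos φ = 79.94 km, so Δλ = -51.0 / 79942.5 = -0.0006380° = -2.297″.

Δλ = -2.3″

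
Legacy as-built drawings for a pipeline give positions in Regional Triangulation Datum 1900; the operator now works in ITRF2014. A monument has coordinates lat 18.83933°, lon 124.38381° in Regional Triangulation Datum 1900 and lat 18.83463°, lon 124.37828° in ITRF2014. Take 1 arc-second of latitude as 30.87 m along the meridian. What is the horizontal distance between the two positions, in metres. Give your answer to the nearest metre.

782 m

Δφ = 18.83463° − 18.83933° = -0.00470°; Δλ = 124.37828° − 124.38381° = -0.00553°.
1° of latitude = 3600 × 30.87 = 111132 m.
ΔN = Δφ × 111132 = -522.3 m; ΔE = Δλ × 111132 × cos(18.83933°) = -0.00553 × 111132 × 0.946428 = -581.6 m.
Distance = √(ΔE² + ΔN²) = √((-581.6)² + (-522.3)²) = 781.7 m.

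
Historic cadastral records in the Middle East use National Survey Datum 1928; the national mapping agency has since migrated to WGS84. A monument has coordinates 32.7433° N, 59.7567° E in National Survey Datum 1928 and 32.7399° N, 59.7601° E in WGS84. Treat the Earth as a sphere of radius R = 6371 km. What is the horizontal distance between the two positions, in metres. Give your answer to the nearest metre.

Δφ = 32.7399° − 32.7433° = -0.0034°; Δλ = 59.7601° − 59.7567° = +0.0034°.
1° along a meridian = πR/180 = 111195 m.
ΔN = Δφ × 111195 = -378.1 m; ΔE = Δλ × 111195 × cos(32.7433°) = +0.0034 × 111195 × 0.841102 = 318.0 m.
Distance = √(ΔE² + ΔN²) = √(318.0² + (-378.1)²) = 494.0 m.

494 m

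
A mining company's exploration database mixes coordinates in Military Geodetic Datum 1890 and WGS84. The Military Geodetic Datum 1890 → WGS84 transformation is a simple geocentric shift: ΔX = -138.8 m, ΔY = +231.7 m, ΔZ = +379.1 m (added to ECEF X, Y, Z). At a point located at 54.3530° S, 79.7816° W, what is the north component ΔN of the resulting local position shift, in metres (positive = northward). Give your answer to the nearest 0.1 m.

At φ = -54.3530°, λ = -79.7816°: sin φ = -0.812623, cos φ = 0.582790, sin λ = -0.984139, cos λ = 0.177401.
ΔN = −sin φ cos λ·ΔX − sin φ sin λ·ΔY + cos φ·ΔZ = −(-0.812623)(0.177401)(-138.8) − (-0.812623)(-0.984139)(231.7) + (0.582790)(379.1) = 15.63 m.

ΔN = 15.6 m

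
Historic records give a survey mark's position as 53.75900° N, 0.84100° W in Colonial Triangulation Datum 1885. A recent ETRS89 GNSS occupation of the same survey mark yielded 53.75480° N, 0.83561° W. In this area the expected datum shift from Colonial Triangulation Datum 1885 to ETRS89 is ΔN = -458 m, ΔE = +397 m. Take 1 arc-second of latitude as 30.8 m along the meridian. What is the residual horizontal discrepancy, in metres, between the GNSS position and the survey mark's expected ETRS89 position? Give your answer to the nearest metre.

Observed coordinate differences: Δφ = -0.00420°, Δλ = +0.00539°.
Converting to metres (1° lat = 110880 m, cos φ = 0.591183): observed ΔN = -465.7 m, observed ΔE = 353.3 m.
Subtracting the expected shift leaves a residual of -465.7 − (-458) = -7.7 m north and 353.3 − (397) = -43.7 m east.
Residual distance = √((-7.7)² + (-43.7)²) = 44.4 m.

44 m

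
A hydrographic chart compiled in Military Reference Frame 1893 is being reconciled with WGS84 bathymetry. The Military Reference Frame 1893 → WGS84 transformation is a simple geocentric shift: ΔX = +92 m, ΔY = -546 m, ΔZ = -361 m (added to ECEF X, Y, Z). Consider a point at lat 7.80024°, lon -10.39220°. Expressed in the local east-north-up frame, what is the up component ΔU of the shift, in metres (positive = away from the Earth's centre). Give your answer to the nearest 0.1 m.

At φ = 7.80024°, λ = -10.39220°: sin φ = 0.135720, cos φ = 0.990747, sin λ = -0.180385, cos λ = 0.983596.
ΔU = cos φ cos λ·ΔX + cos φ sin λ·ΔY + sin φ·ΔZ = (0.990747)(0.983596)(92) + (0.990747)(-0.180385)(-546) + (0.135720)(-361) = 138.24 m.

ΔU = 138.2 m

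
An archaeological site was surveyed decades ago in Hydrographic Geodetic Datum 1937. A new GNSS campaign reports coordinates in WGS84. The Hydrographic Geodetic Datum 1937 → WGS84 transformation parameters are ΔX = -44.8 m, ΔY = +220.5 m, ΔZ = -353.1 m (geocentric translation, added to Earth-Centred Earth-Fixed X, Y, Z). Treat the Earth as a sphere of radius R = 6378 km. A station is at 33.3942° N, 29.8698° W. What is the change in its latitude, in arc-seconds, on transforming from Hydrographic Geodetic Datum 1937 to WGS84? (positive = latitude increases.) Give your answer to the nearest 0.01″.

Δφ = -6.89″

sin φ = 0.550396, cos φ = 0.834904, sin λ = -0.498031, cos λ = 0.867159.
North component: ΔN = −sin φ cos λ·ΔX − sin φ sin λ·ΔY + cos φ·ΔZ = −(0.550396)(0.867159)(-44.8) − (0.550396)(-0.498031)(220.5) + (0.834904)(-353.1) = -212.98 m.
1° of latitude spans πR/180 = 111317 m, so Δφ = -212.98 / 111317 × 3600 = -6.888″.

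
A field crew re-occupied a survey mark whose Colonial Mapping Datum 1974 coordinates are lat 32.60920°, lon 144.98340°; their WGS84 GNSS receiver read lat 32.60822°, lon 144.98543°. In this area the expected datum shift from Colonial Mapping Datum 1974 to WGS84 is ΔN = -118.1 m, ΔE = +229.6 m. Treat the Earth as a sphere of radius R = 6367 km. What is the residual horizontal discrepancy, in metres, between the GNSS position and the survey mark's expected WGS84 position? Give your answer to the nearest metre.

Observed coordinate differences: Δφ = -0.00098°, Δλ = +0.00203°.
Converting to metres (1° lat = 111125 m, cos φ = 0.842366): observed ΔN = -108.9 m, observed ΔE = 190.0 m.
Subtracting the expected shift leaves a residual of -108.9 − (-118.1) = 9.2 m north and 190.0 − (229.6) = -39.6 m east.
Residual distance = √(9.2² + (-39.6)²) = 40.6 m.

41 m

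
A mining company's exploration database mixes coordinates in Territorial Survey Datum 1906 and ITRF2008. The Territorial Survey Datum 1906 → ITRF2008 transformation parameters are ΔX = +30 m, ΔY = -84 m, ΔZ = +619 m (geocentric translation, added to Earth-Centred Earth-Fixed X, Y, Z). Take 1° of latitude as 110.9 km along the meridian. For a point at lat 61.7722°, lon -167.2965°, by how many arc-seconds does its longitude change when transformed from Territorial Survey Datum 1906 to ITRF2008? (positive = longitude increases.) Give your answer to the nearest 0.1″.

Δλ = 6.1″

sin φ = 0.881074, cos φ = 0.472978, sin λ = -0.219906, cos λ = -0.975521.
East component: ΔE = −sin λ·ΔX + cos λ·ΔY = −(-0.219906)(30) + (-0.975521)(-84) = 88.54 m.
1° of latitude spans 110900 m; at latitude φ, 1° of longitude spans that × cos φ = 52453.3 m, so Δλ = 88.54 / 52453.3 × 3600 = 6.077″.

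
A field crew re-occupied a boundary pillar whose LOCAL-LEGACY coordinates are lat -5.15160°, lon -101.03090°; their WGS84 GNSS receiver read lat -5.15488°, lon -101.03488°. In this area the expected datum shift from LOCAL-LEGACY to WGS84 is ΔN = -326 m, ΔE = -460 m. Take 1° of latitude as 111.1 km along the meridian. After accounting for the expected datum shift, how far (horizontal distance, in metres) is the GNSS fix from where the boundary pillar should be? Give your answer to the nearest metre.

43 m

Observed coordinate differences: Δφ = -0.00328°, Δλ = -0.00398°.
Converting to metres (1° lat = 111100 m, cos φ = 0.995961): observed ΔN = -364.4 m, observed ΔE = -440.4 m.
Subtracting the expected shift leaves a residual of -364.4 − (-326) = -38.4 m north and -440.4 − (-460) = 19.6 m east.
Residual distance = √((-38.4)² + 19.6²) = 43.1 m.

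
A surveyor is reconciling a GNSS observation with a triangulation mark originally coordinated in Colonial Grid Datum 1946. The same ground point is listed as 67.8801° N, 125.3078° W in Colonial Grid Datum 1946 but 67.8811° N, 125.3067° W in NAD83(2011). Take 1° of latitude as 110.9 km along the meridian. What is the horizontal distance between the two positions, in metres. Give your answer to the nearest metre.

120 m

Δφ = 67.8811° − 67.8801° = +0.0010°; Δλ = -125.3067° − -125.3078° = +0.0011°.
ΔN = Δφ × 110900 = 110.9 m; ΔE = Δλ × 110900 × cos(67.8801°) = +0.0011 × 110900 × 0.376546 = 45.9 m.
Distance = √(ΔE² + ΔN²) = √(45.9² + 110.9²) = 120.0 m.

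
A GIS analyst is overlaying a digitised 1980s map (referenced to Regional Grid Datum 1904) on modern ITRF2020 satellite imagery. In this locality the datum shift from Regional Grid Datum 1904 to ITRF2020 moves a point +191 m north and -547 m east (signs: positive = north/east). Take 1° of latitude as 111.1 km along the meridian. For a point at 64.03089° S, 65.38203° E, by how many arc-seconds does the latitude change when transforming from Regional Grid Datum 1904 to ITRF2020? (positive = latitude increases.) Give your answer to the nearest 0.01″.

1° of latitude = 111.1 km, so Δφ = 191.0 / 111100 = 0.0017192° = 6.189″.

Δφ = 6.19″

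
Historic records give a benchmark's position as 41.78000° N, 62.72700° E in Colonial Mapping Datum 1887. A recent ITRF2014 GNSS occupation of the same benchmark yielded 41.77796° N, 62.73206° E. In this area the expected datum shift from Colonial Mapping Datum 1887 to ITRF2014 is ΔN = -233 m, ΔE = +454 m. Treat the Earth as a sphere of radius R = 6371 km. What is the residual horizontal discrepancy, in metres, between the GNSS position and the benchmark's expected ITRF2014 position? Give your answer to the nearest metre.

Observed coordinate differences: Δφ = -0.00204°, Δλ = +0.00506°.
Converting to metres (1° lat = 111195 m, cos φ = 0.745709): observed ΔN = -226.8 m, observed ΔE = 419.6 m.
Subtracting the expected shift leaves a residual of -226.8 − (-233) = 6.2 m north and 419.6 − (454) = -34.4 m east.
Residual distance = √(6.2² + (-34.4)²) = 35.0 m.

35 m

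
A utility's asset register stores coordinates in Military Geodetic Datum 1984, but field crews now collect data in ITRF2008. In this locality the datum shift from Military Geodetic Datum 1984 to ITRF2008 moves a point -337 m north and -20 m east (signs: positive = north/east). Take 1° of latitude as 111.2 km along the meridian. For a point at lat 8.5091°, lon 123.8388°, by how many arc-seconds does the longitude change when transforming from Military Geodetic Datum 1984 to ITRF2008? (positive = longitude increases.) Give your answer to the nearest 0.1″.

At latitude 8.5091°, cos φ = 0.988992.
1° of longitude at this latitude = 111.2 × cos φ = 109.98 km, so Δλ = -20.0 / 109976.0 = -0.0001819° = -0.655″.

Δλ = -0.7″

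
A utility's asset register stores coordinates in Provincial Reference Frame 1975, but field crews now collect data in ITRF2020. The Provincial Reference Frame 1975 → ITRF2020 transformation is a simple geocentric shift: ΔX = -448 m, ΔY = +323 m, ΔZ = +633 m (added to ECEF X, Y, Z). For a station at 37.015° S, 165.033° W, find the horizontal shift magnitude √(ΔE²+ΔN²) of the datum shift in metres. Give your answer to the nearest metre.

At φ = -37.015°, λ = -165.033°: sin φ = -0.602024, cos φ = 0.798478, sin λ = -0.258263, cos λ = -0.966075.
ΔE = −sin λ·ΔX + cos λ·ΔY = −(-0.258263)·(-448) + (-0.966075)·(323) = -427.74 m.
ΔN = −sin φ cos λ·ΔX − sin φ sin λ·ΔY + cos φ·ΔZ = −(-0.602024)(-0.966075)(-448) − (-0.602024)(-0.258263)(323) + (0.798478)(633) = 715.77 m.
Horizontal magnitude = √(ΔE² + ΔN²) = √((-427.74)² + 715.77²) = 833.84 m.

834 m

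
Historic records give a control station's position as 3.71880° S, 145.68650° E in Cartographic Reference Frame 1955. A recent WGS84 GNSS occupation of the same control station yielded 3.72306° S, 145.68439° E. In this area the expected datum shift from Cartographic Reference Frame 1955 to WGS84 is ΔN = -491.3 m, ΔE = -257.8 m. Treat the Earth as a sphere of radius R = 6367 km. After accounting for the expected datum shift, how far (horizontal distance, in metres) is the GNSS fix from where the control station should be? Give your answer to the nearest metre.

Observed coordinate differences: Δφ = -0.00426°, Δλ = -0.00211°.
Converting to metres (1° lat = 111125 m, cos φ = 0.997894): observed ΔN = -473.4 m, observed ΔE = -234.0 m.
Subtracting the expected shift leaves a residual of -473.4 − (-491.3) = 17.9 m north and -234.0 − (-257.8) = 23.8 m east.
Residual distance = √(17.9² + 23.8²) = 29.8 m.

30 m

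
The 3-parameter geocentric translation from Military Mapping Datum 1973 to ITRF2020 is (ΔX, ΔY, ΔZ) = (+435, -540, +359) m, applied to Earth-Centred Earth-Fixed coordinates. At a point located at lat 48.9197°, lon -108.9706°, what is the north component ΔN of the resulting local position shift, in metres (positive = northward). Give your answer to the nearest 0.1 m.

ΔN = -42.4 m

At φ = 48.9197°, λ = -108.9706°: sin φ = 0.753789, cos φ = 0.657116, sin λ = -0.945686, cos λ = -0.325083.
ΔN = −sin φ cos λ·ΔX − sin φ sin λ·ΔY + cos φ·ΔZ = −(0.753789)(-0.325083)(435) − (0.753789)(-0.945686)(-540) + (0.657116)(359) = -42.44 m.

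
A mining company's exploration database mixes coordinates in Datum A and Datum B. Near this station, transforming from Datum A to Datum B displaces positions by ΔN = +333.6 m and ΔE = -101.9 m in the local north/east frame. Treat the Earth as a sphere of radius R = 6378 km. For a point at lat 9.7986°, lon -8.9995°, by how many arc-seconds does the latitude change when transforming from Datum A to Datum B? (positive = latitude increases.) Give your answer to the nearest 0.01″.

On a sphere of radius R, 1 rad of latitude = R, so Δφ = ΔN / R = 333.6 / 6378000 = 5.2305e-05 rad = 10.789″.

Δφ = 10.79″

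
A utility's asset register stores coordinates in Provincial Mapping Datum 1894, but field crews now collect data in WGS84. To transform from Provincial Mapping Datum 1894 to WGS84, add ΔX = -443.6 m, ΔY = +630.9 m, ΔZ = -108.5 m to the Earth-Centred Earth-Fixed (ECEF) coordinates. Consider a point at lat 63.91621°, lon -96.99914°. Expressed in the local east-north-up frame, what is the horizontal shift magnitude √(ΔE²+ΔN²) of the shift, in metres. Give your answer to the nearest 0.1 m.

696.3 m

At φ = 63.91621°, λ = -96.99914°: sin φ = 0.898152, cos φ = 0.439685, sin λ = -0.992548, cos λ = -0.121854.
ΔE = −sin λ·ΔX + cos λ·ΔY = −(-0.992548)·(-443.6) + (-0.121854)·(630.9) = -517.17 m.
ΔN = −sin φ cos λ·ΔX − sin φ sin λ·ΔY + cos φ·ΔZ = −(0.898152)(-0.121854)(-443.6) − (0.898152)(-0.992548)(630.9) + (0.439685)(-108.5) = 466.17 m.
Horizontal magnitude = √(ΔE² + ΔN²) = √((-517.17)² + 466.17²) = 696.26 m.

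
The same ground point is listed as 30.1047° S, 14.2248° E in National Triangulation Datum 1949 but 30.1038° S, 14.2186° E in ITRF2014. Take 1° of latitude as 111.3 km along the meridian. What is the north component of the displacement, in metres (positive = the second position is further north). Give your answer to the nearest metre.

Δφ = -30.1038° − -30.1047° = +0.0009°; Δλ = 14.2186° − 14.2248° = -0.0062°.
ΔN = Δφ × 111300 = 100.2 m; ΔE = Δλ × 111300 × cos(-30.1047°) = -0.0062 × 111300 × 0.865110 = -597.0 m.

ΔN = 100 m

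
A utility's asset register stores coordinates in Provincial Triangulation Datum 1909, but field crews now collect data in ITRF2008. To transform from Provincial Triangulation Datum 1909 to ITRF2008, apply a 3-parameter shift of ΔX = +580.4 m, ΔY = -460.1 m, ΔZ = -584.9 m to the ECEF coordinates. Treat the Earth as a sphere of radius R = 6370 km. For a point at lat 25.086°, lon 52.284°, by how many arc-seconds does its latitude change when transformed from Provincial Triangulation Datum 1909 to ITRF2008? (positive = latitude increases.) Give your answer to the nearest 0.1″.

sin φ = 0.423978, cos φ = 0.905672, sin λ = 0.791053, cos λ = 0.611748.
North component: ΔN = −sin φ cos λ·ΔX − sin φ sin λ·ΔY + cos φ·ΔZ = −(0.423978)(0.611748)(580.4) − (0.423978)(0.791053)(-460.1) + (0.905672)(-584.9) = -525.95 m.
1° of latitude spans πR/180 = 111177 m, so Δφ = -525.95 / 111177 × 3600 = -17.031″.

Δφ = -17.0″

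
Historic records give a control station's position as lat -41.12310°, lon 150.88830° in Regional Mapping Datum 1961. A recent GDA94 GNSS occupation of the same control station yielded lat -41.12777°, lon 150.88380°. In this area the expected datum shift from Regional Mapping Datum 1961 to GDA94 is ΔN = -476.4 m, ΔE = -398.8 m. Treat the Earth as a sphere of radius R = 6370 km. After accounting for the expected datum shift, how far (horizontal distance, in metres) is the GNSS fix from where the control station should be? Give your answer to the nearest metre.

48 m

Observed coordinate differences: Δφ = -0.00467°, Δλ = -0.00450°.
Converting to metres (1° lat = 111177 m, cos φ = 0.753298): observed ΔN = -519.2 m, observed ΔE = -376.9 m.
Subtracting the expected shift leaves a residual of -519.2 − (-476.4) = -42.8 m north and -376.9 − (-398.8) = 21.9 m east.
Residual distance = √((-42.8)² + 21.9²) = 48.1 m.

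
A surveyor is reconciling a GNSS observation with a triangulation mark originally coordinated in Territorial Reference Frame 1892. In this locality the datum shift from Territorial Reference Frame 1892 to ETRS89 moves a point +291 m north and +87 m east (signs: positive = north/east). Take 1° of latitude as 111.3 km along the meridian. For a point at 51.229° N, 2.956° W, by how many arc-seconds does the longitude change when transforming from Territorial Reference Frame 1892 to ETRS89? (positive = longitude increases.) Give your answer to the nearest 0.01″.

At latitude 51.229°, cos φ = 0.626209.
1° of longitude at this latitude = 111.3 × cos φ = 69.70 km, so Δλ = 87.0 / 69697.1 = 0.0012483° = 4.494″.

Δλ = 4.49″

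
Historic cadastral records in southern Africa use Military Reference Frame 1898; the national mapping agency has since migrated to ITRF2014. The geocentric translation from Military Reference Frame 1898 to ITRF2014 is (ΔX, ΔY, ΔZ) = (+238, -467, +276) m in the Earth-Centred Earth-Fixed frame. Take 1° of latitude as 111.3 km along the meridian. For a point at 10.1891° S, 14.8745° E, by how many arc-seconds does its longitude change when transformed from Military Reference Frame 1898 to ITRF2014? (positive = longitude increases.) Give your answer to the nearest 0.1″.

sin φ = -0.176898, cos φ = 0.984229, sin λ = 0.256703, cos λ = 0.966490.
East component: ΔE = −sin λ·ΔX + cos λ·ΔY = −(0.256703)(238) + (0.966490)(-467) = -512.45 m.
1° of latitude spans 111300 m; at latitude φ, 1° of longitude spans that × cos φ = 109544.7 m, so Δλ = -512.45 / 109544.7 × 3600 = -16.841″.

Δλ = -16.8″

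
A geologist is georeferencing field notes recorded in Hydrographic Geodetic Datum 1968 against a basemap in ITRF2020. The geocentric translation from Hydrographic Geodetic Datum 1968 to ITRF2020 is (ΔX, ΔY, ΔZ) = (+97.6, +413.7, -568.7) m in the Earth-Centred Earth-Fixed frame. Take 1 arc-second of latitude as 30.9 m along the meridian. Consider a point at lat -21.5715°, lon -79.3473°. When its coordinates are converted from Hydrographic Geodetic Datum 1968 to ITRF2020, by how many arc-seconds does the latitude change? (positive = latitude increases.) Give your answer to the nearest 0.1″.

Δφ = -21.7″

sin φ = -0.367662, cos φ = 0.929959, sin λ = -0.982766, cos λ = 0.184855.
North component: ΔN = −sin φ cos λ·ΔX − sin φ sin λ·ΔY + cos φ·ΔZ = −(-0.367662)(0.184855)(97.6) − (-0.367662)(-0.982766)(413.7) + (0.929959)(-568.7) = -671.72 m.
1° of latitude spans 3600 × 30.90 = 111240 m, so Δφ = -671.72 / 111240 × 3600 = -21.738″.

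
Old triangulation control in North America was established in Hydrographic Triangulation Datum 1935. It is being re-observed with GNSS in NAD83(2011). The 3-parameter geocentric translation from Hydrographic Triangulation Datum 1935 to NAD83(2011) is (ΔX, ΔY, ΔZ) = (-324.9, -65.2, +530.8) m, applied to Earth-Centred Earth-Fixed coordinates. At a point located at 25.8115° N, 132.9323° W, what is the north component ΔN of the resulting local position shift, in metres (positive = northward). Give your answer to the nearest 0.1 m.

At φ = 25.8115°, λ = -132.9323°: sin φ = 0.435412, cos φ = 0.900231, sin λ = -0.732159, cos λ = -0.681134.
ΔN = −sin φ cos λ·ΔX − sin φ sin λ·ΔY + cos φ·ΔZ = −(0.435412)(-0.681134)(-324.9) − (0.435412)(-0.732159)(-65.2) + (0.900231)(530.8) = 360.70 m.

ΔN = 360.7 m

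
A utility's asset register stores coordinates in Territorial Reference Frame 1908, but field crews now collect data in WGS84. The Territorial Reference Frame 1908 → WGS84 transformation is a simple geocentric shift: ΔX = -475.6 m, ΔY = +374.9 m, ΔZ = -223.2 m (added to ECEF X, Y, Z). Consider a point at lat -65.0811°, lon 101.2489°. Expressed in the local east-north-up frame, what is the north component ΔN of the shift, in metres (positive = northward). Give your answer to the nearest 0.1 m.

ΔN = 323.6 m

At φ = -65.0811°, λ = 101.2489°: sin φ = -0.906905, cos φ = 0.421335, sin λ = 0.980789, cos λ = -0.195071.
ΔN = −sin φ cos λ·ΔX − sin φ sin λ·ΔY + cos φ·ΔZ = −(-0.906905)(-0.195071)(-475.6) − (-0.906905)(0.980789)(374.9) + (0.421335)(-223.2) = 323.56 m.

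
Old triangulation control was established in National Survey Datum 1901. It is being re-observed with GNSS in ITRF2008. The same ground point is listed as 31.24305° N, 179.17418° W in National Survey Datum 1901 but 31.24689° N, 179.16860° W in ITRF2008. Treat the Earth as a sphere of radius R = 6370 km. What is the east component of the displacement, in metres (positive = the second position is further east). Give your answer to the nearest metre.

ΔE = 530 m

Δφ = 31.24689° − 31.24305° = +0.00384°; Δλ = -179.16860° − -179.17418° = +0.00558°.
1° along a meridian = πR/180 = 111177 m.
ΔN = Δφ × 111177 = 426.9 m; ΔE = Δλ × 111177 × cos(31.24305°) = +0.00558 × 111177 × 0.854975 = 530.4 m.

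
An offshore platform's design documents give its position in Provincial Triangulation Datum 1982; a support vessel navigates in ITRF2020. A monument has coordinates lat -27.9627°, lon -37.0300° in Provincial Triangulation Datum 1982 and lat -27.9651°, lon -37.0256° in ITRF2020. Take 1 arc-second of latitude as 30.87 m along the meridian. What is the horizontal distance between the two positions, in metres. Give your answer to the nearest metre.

Δφ = -27.9651° − -27.9627° = -0.0024°; Δλ = -37.0256° − -37.0300° = +0.0044°.
1° of latitude = 3600 × 30.87 = 111132 m.
ΔN = Δφ × 111132 = -266.7 m; ΔE = Δλ × 111132 × cos(-27.9627°) = +0.0044 × 111132 × 0.883253 = 431.9 m.
Distance = √(ΔE² + ΔN²) = √(431.9² + (-266.7)²) = 507.6 m.

508 m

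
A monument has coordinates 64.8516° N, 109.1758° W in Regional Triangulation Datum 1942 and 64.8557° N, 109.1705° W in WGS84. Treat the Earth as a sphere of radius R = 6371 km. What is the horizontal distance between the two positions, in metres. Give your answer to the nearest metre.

Δφ = 64.8557° − 64.8516° = +0.0041°; Δλ = -109.1705° − -109.1758° = +0.0053°.
1° along a meridian = πR/180 = 111195 m.
ΔN = Δφ × 111195 = 455.9 m; ΔE = Δλ × 111195 × cos(64.8516°) = +0.0053 × 111195 × 0.424964 = 250.4 m.
Distance = √(ΔE² + ΔN²) = √(250.4² + 455.9²) = 520.2 m.

520 m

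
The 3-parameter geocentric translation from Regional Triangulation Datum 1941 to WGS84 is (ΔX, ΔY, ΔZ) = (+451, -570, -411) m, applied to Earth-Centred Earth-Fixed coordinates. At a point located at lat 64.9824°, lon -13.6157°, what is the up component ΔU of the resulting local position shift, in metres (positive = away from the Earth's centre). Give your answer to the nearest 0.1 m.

ΔU = -130.3 m

The local up (radial) axis is (cos φ cos λ, cos φ sin λ, sin φ), giving ΔU = 185.366 + 56.745 − 372.439 = -130.33 m.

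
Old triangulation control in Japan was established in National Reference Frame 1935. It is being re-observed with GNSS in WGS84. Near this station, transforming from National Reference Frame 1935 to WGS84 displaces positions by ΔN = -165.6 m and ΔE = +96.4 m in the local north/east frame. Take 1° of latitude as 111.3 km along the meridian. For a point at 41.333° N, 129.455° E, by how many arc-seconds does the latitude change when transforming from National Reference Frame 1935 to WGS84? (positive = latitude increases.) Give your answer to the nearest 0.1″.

1° of latitude = 111.3 km, so Δφ = -165.6 / 111300 = -0.0014879° = -5.356″.

Δφ = -5.4″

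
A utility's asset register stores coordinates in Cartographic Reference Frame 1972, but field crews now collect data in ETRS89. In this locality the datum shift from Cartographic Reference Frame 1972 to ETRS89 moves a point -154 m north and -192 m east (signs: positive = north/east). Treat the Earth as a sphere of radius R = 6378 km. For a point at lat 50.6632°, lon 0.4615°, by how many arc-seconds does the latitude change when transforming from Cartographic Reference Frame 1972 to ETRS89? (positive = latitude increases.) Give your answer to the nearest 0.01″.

On a sphere of radius R, 1 rad of latitude = R, so Δφ = ΔN / R = -154.0 / 6378000 = -2.4146e-05 rad = -4.980″.

Δφ = -4.98″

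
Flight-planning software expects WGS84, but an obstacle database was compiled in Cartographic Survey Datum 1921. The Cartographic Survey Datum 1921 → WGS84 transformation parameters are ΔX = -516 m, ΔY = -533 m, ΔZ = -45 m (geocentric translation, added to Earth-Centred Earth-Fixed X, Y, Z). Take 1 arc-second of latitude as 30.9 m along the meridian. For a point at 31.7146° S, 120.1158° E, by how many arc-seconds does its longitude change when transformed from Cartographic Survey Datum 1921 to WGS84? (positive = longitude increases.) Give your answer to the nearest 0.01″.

Δλ = 27.15″

sin φ = -0.525688, cos φ = 0.850677, sin λ = 0.865013, cos λ = -0.501749.
East component: ΔE = −sin λ·ΔX + cos λ·ΔY = −(0.865013)(-516) + (-0.501749)(-533) = 713.78 m.
1° of latitude spans 3600 × 30.90 = 111240 m; at latitude φ, 1° of longitude spans that × cos φ = 94629.3 m, so Δλ = 713.78 / 94629.3 × 3600 = 27.154″.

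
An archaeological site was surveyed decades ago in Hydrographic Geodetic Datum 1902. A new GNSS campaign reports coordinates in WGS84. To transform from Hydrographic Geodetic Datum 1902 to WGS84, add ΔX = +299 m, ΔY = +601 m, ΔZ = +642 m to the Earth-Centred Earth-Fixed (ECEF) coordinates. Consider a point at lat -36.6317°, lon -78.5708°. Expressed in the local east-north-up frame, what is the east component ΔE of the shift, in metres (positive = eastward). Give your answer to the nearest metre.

At φ = -36.6317°, λ = -78.5708°: sin φ = -0.596669, cos φ = 0.802487, sin λ = -0.980170, cos λ = 0.198157.
ΔE = −sin λ·ΔX + cos λ·ΔY = −(-0.980170)·(299) + (0.198157)·(601) = 412.16 m.

ΔE = 412 m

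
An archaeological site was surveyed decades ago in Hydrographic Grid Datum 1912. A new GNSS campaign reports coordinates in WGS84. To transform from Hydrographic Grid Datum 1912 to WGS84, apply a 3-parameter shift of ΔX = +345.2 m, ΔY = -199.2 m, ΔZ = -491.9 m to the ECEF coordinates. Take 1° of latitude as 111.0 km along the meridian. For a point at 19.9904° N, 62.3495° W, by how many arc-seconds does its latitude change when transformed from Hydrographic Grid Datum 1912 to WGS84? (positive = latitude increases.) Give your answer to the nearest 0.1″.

sin φ = 0.341863, cos φ = 0.939750, sin λ = -0.885795, cos λ = 0.464077.
North component: ΔN = −sin φ cos λ·ΔX − sin φ sin λ·ΔY + cos φ·ΔZ = −(0.341863)(0.464077)(345.2) − (0.341863)(-0.885795)(-199.2) + (0.939750)(-491.9) = -577.35 m.
1° of latitude spans 111000 m, so Δφ = -577.35 / 111000 × 3600 = -18.725″.

Δφ = -18.7″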